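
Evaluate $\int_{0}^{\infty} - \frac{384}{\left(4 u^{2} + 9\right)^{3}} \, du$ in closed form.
$- \frac{4 \pi}{27}$

Recall the elementary integral
$$J(a) = \int_{0}^{\infty} - \frac{6}{a^{2} + u^{2}} \, du = - \frac{3 \pi}{a}.$$

Differentiating under the integral sign with respect to $a$,
$$\frac{dJ}{da} = \int_{0}^{\infty} \frac{12 a}{\left(a^{2} + u^{2}\right)^{2}} \, du = \frac{3 \pi}{a^{2}},$$
so $\int_{0}^{\infty} - \frac{6}{\left(a^{2} + u^{2}\right)^{2}} \, du = - \frac{3 \pi}{2 a^{3}}$.

Repeating — each differentiation of $1/(u^2+a^2)^j$ produces $-2ja/(u^2+a^2)^{j+1}$ — and dividing through by $-2ja$ at each step yields, after $2$ differentiations in total,
$$\int_{0}^{\infty} - \frac{6}{\left(a^{2} + u^{2}\right)^{3}} \, du = - \frac{9 \pi}{8 a^{5}}.$$

Setting $a = \frac{3}{2}$:
$$I = - \frac{4 \pi}{27}.$$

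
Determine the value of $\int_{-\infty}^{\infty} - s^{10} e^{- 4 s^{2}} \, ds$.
$- \frac{945 \sqrt{\pi}}{65536}$

Begin with the known integral
$$J(a) = \int_{-\infty}^{\infty} - e^{- a s^{2}} \, ds = - \frac{\sqrt{\pi}}{\sqrt{a}}.$$

Differentiating under the integral sign brings down a factor of $(-s^2)$:
$$\frac{dJ}{da} = \int_{-\infty}^{\infty} s^{2} e^{- a s^{2}} \, ds = \frac{\sqrt{\pi}}{2 a^{\frac{3}{2}}}.$$

Repeating $5$ times in total — each differentiation brings down another $(-s^2)$ — gives
$$\frac{d^{5}J}{da^{5}} = \int_{-\infty}^{\infty} s^{10} e^{- a s^{2}} \, ds = \frac{945 \sqrt{\pi}}{32 a^{\frac{11}{2}}},$$
and the integrand here is $(-1)^{5}$ times the target integrand, so $I = (-1)^{5}\,\frac{d^{5}J}{da^{5}} = - \frac{945 \sqrt{\pi}}{32 a^{\frac{11}{2}}}$.

Setting $a = 4$:
$$I = - \frac{945 \sqrt{\pi}}{65536}.$$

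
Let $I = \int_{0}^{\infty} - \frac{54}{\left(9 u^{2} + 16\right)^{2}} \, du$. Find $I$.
$- \frac{9 \pi}{128}$

Begin with the known result
$$J(a) = \int_{0}^{\infty} - \frac{2}{3 \left(a^{2} + u^{2}\right)} \, du = - \frac{\pi}{3 a}.$$

Differentiating under the integral sign with respect to $a$,
$$\frac{dJ}{da} = \int_{0}^{\infty} \frac{4 a}{3 \left(a^{2} + u^{2}\right)^{2}} \, du = \frac{\pi}{3 a^{2}},$$
so $\int_{0}^{\infty} - \frac{2}{3 \left(a^{2} + u^{2}\right)^{2}} \, du = - \frac{\pi}{6 a^{3}}$.

Setting $a = \frac{4}{3}$:
$$I = - \frac{9 \pi}{128}.$$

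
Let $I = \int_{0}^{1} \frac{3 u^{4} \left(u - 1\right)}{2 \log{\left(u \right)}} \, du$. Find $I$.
$\log{\left(\frac{6 \sqrt{30}}{25} \right)}$

Introduce a parameter $a$ in the exponent: let $I(a) = \int_{0}^{1} \frac{3 \left(u^{5} - u^{a}\right)}{2 \log{\left(u \right)}} \, du$.

Since $\dfrac{\partial}{\partial a}\,u^{a} = u^{a} \ln u$, the $\ln u$ in the denominator cancels and
$$\frac{dI}{da} = \int_{0}^{1} - \frac{3}{2} u^{a} \, du = - \frac{3}{2} \left[\frac{u^{a+1}}{a+1}\right]_0^1 = - \frac{3}{2 a + 2}.$$

Integrating with respect to $a$ gives $I(a) = - \frac{3 \log{\left(a + 1 \right)}}{2} + \frac{3 \log{\left(6 \right)}}{2} + C$.

At $a = 5$ the integrand is identically $0$, so $I(5) = 0$. The closed form gives $0$, hence $C = 0$.

Setting $a = 4$:
$$I = \log{\left(\frac{6 \sqrt{30}}{25} \right)}.$$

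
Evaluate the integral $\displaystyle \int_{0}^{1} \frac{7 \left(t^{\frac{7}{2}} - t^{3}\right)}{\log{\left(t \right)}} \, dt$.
$\log{\left(\frac{4782969}{2097152} \right)}$

Introduce a parameter $a$ in the exponent: let $I(a) = \int_{0}^{1} \frac{7 \left(- t^{3} + t^{a}\right)}{\log{\left(t \right)}} \, dt$.

Since $\dfrac{\partial}{\partial a}\,t^{a} = t^{a} \ln t$, the $\ln t$ in the denominator cancels and
$$\frac{dI}{da} = \int_{0}^{1} 7 t^{a} \, dt = 7 \left[\frac{t^{a+1}}{a+1}\right]_0^1 = \frac{7}{a + 1}.$$

Integrating with respect to $a$ gives $I(a) = \log{\left(\frac{\left(a + 1\right)^{7}}{16384} \right)} + C$.

At $a = 3$ the integrand is identically $0$, so $I(3) = 0$. The closed form gives $0$, hence $C = 0$.

Setting $a = \frac{7}{2}$:
$$I = \log{\left(\frac{4782969}{2097152} \right)}.$$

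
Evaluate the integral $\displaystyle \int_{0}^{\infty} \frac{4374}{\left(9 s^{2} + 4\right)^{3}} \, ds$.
$\frac{2187 \pi}{256}$

Start from the standard arctangent integral
$$J(a) = \int_{0}^{\infty} \frac{6}{a^{2} + s^{2}} \, ds = \frac{3 \pi}{a}.$$

Differentiating under the integral sign with respect to $a$,
$$\frac{dJ}{da} = \int_{0}^{\infty} - \frac{12 a}{\left(a^{2} + s^{2}\right)^{2}} \, ds = - \frac{3 \pi}{a^{2}},$$
so $\int_{0}^{\infty} \frac{6}{\left(a^{2} + s^{2}\right)^{2}} \, ds = \frac{3 \pi}{2 a^{3}}$.

Repeating — each differentiation of $1/(s^2+a^2)^j$ produces $-2ja/(s^2+a^2)^{j+1}$ — and dividing through by $-2ja$ at each step yields, after $2$ differentiations in total,
$$\int_{0}^{\infty} \frac{6}{\left(a^{2} + s^{2}\right)^{3}} \, ds = \frac{9 \pi}{8 a^{5}}.$$

Setting $a = \frac{2}{3}$:
$$I = \frac{2187 \pi}{256}.$$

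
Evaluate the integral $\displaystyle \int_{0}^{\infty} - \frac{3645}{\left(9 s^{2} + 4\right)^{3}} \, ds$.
$- \frac{3645 \pi}{512}$

Start from the standard arctangent integral
$$J(a) = \int_{0}^{\infty} - \frac{5}{a^{2} + s^{2}} \, ds = - \frac{5 \pi}{2 a}.$$

Differentiating under the integral sign with respect to $a$,
$$\frac{dJ}{da} = \int_{0}^{\infty} \frac{10 a}{\left(a^{2} + s^{2}\right)^{2}} \, ds = \frac{5 \pi}{2 a^{2}},$$
so $\int_{0}^{\infty} - \frac{5}{\left(a^{2} + s^{2}\right)^{2}} \, ds = - \frac{5 \pi}{4 a^{3}}$.

Repeating — each differentiation of $1/(s^2+a^2)^j$ produces $-2ja/(s^2+a^2)^{j+1}$ — and dividing through by $-2ja$ at each step yields, after $2$ differentiations in total,
$$\int_{0}^{\infty} - \frac{5}{\left(a^{2} + s^{2}\right)^{3}} \, ds = - \frac{15 \pi}{16 a^{5}}.$$

Setting $a = \frac{2}{3}$:
$$I = - \frac{3645 \pi}{512}.$$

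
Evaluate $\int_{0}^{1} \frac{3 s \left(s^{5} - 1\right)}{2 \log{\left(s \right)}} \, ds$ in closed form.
$\log{\left(\frac{7 \sqrt{14}}{4} \right)}$

Introduce a parameter $a$ in the exponent: let $I(a) = \int_{0}^{1} \frac{3 \left(s^{6} - s^{a}\right)}{2 \log{\left(s \right)}} \, ds$.

Since $\dfrac{\partial}{\partial a}\,s^{a} = s^{a} \ln s$, the $\ln s$ in the denominator cancels and
$$\frac{dI}{da} = \int_{0}^{1} - \frac{3}{2} s^{a} \, ds = - \frac{3}{2} \left[\frac{s^{a+1}}{a+1}\right]_0^1 = - \frac{3}{2 a + 2}.$$

Integrating with respect to $a$ gives $I(a) = - \frac{3 \log{\left(a + 1 \right)}}{2} + \frac{3 \log{\left(7 \right)}}{2} + C$.

At $a = 6$ the integrand is identically $0$, so $I(6) = 0$. The closed form gives $0$, hence $C = 0$.

Setting $a = 1$:
$$I = \log{\left(\frac{7 \sqrt{14}}{4} \right)}.$$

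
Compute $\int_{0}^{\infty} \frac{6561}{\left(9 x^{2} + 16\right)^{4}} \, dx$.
$\frac{10935 \pi}{524288}$

Start from the standard arctangent integral
$$J(a) = \int_{0}^{\infty} \frac{1}{a^{2} + x^{2}} \, dx = \frac{\pi}{2 a}.$$

Differentiating under the integral sign with respect to $a$,
$$\frac{dJ}{da} = \int_{0}^{\infty} - \frac{2 a}{\left(a^{2} + x^{2}\right)^{2}} \, dx = - \frac{\pi}{2 a^{2}},$$
so $\int_{0}^{\infty} \frac{1}{\left(a^{2} + x^{2}\right)^{2}} \, dx = \frac{\pi}{4 a^{3}}$.

Repeating — each differentiation of $1/(x^2+a^2)^j$ produces $-2ja/(x^2+a^2)^{j+1}$ — and dividing through by $-2ja$ at each step yields, after $3$ differentiations in total,
$$\int_{0}^{\infty} \frac{1}{\left(a^{2} + x^{2}\right)^{4}} \, dx = \frac{5 \pi}{32 a^{7}}.$$

Setting $a = \frac{4}{3}$:
$$I = \frac{10935 \pi}{524288}.$$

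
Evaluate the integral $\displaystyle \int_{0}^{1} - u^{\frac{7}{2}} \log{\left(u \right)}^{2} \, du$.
$- \frac{16}{729}$

Start from the elementary integral
$$J(a) = \int_{0}^{1} - u^{a} \, du = - \frac{1}{a + 1}.$$

Differentiating under the integral sign brings down a factor of $\ln u$:
$$\frac{dJ}{da} = \int_{0}^{1} - u^{a} \log{\left(u \right)} \, du = \frac{1}{\left(a + 1\right)^{2}}.$$

Repeating twice in total — each differentiation brings down another $\ln u$ — gives
$$\frac{d^{2}J}{da^{2}} = \int_{0}^{1} - u^{a} \log{\left(u \right)}^{2} \, du = - \frac{2}{\left(a + 1\right)^{3}},$$
and the integrand here is exactly the target integrand, so $I = - \frac{2}{\left(a + 1\right)^{3}}$.

Setting $a = \frac{7}{2}$:
$$I = - \frac{16}{729}.$$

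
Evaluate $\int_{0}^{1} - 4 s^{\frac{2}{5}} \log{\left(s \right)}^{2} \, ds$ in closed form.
$- \frac{1000}{343}$

Start from the elementary integral
$$J(a) = \int_{0}^{1} - 4 s^{a} \, ds = - \frac{4}{a + 1}.$$

Differentiating under the integral sign brings down a factor of $\ln s$:
$$\frac{dJ}{da} = \int_{0}^{1} - 4 s^{a} \log{\left(s \right)} \, ds = \frac{4}{\left(a + 1\right)^{2}}.$$

Repeating twice in total — each differentiation brings down another $\ln s$ — gives
$$\frac{d^{2}J}{da^{2}} = \int_{0}^{1} - 4 s^{a} \log{\left(s \right)}^{2} \, ds = - \frac{8}{\left(a + 1\right)^{3}},$$
and the integrand here is exactly the target integrand, so $I = - \frac{8}{\left(a + 1\right)^{3}}$.

Setting $a = \frac{2}{5}$:
$$I = - \frac{1000}{343}.$$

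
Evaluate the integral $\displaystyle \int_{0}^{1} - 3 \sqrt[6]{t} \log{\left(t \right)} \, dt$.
$\frac{108}{49}$

Consider the simpler parametrised integral
$$J(a) = \int_{0}^{1} - 3 t^{a} \, dt = - \frac{3}{a + 1}.$$

Differentiating under the integral sign brings down a factor of $\ln t$:
$$\frac{dJ}{da} = \int_{0}^{1} - 3 t^{a} \log{\left(t \right)} \, dt = \frac{3}{\left(a + 1\right)^{2}}.$$

The integral on the left is $I$, so $I = \frac{3}{\left(a + 1\right)^{2}}$.

Setting $a = \frac{1}{6}$:
$$I = \frac{108}{49}.$$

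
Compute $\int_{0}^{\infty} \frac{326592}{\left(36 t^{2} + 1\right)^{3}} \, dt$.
$10206 \pi$

Start from the standard arctangent integral
$$J(a) = \int_{0}^{\infty} \frac{7}{a^{2} + t^{2}} \, dt = \frac{7 \pi}{2 a}.$$

Differentiating under the integral sign with respect to $a$,
$$\frac{dJ}{da} = \int_{0}^{\infty} - \frac{14 a}{\left(a^{2} + t^{2}\right)^{2}} \, dt = - \frac{7 \pi}{2 a^{2}},$$
so $\int_{0}^{\infty} \frac{7}{\left(a^{2} + t^{2}\right)^{2}} \, dt = \frac{7 \pi}{4 a^{3}}$.

Repeating — each differentiation of $1/(t^2+a^2)^j$ produces $-2ja/(t^2+a^2)^{j+1}$ — and dividing through by $-2ja$ at each step yields, after $2$ differentiations in total,
$$\int_{0}^{\infty} \frac{7}{\left(a^{2} + t^{2}\right)^{3}} \, dt = \frac{21 \pi}{16 a^{5}}.$$

Setting $a = \frac{1}{6}$:
$$I = 10206 \pi.$$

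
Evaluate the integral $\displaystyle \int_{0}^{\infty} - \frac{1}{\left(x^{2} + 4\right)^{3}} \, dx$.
$- \frac{3 \pi}{512}$

Start from the standard arctangent integral
$$J(a) = \int_{0}^{\infty} - \frac{1}{a^{2} + x^{2}} \, dx = - \frac{\pi}{2 a}.$$

Differentiating under the integral sign with respect to $a$,
$$\frac{dJ}{da} = \int_{0}^{\infty} \frac{2 a}{\left(a^{2} + x^{2}\right)^{2}} \, dx = \frac{\pi}{2 a^{2}},$$
so $\int_{0}^{\infty} - \frac{1}{\left(a^{2} + x^{2}\right)^{2}} \, dx = - \frac{\pi}{4 a^{3}}$.

Repeating — each differentiation of $1/(x^2+a^2)^j$ produces $-2ja/(x^2+a^2)^{j+1}$ — and dividing through by $-2ja$ at each step yields, after $2$ differentiations in total,
$$\int_{0}^{\infty} - \frac{1}{\left(a^{2} + x^{2}\right)^{3}} \, dx = - \frac{3 \pi}{16 a^{5}}.$$

Setting $a = 2$:
$$I = - \frac{3 \pi}{512}.$$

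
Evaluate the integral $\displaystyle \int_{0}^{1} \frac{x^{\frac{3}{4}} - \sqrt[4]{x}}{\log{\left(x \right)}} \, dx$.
$- \log{\left(5 \right)} + \log{\left(7 \right)}$

Introduce a parameter $a$ in the exponent: let $I(a) = \int_{0}^{1} \frac{x^{\frac{3}{4}} - x^{a}}{\log{\left(x \right)}} \, dx$.

Since $\dfrac{\partial}{\partial a}\,x^{a} = x^{a} \ln x$, the $\ln x$ in the denominator cancels and
$$\frac{dI}{da} = \int_{0}^{1} -1 x^{a} \, dx = -1 \left[\frac{x^{a+1}}{a+1}\right]_0^1 = - \frac{1}{a + 1}.$$

Integrating with respect to $a$ gives $I(a) = - \log{\left(\frac{4 a}{7} + \frac{4}{7} \right)} + C$.

At $a = \frac{3}{4}$ the integrand is identically $0$, so $I(\frac{3}{4}) = 0$. The closed form gives $0$, hence $C = 0$.

Setting $a = \frac{1}{4}$:
$$I = - \log{\left(5 \right)} + \log{\left(7 \right)}.$$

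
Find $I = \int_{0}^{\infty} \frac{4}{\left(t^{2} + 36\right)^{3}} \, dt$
$\frac{\pi}{10368}$

Start from the standard arctangent integral
$$J(a) = \int_{0}^{\infty} \frac{4}{a^{2} + t^{2}} \, dt = \frac{2 \pi}{a}.$$

Differentiating under the integral sign with respect to $a$,
$$\frac{dJ}{da} = \int_{0}^{\infty} - \frac{8 a}{\left(a^{2} + t^{2}\right)^{2}} \, dt = - \frac{2 \pi}{a^{2}},$$
so $\int_{0}^{\infty} \frac{4}{\left(a^{2} + t^{2}\right)^{2}} \, dt = \frac{\pi}{a^{3}}$.

Repeating — each differentiation of $1/(t^2+a^2)^j$ produces $-2ja/(t^2+a^2)^{j+1}$ — and dividing through by $-2ja$ at each step yields, after $2$ differentiations in total,
$$\int_{0}^{\infty} \frac{4}{\left(a^{2} + t^{2}\right)^{3}} \, dt = \frac{3 \pi}{4 a^{5}}.$$

Setting $a = 6$:
$$I = \frac{\pi}{10368}.$$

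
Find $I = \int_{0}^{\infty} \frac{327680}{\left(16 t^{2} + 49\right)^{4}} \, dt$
$\frac{12800 \pi}{823543}$

Start from the standard arctangent integral
$$J(a) = \int_{0}^{\infty} \frac{5}{a^{2} + t^{2}} \, dt = \frac{5 \pi}{2 a}.$$

Differentiating under the integral sign with respect to $a$,
$$\frac{dJ}{da} = \int_{0}^{\infty} - \frac{10 a}{\left(a^{2} + t^{2}\right)^{2}} \, dt = - \frac{5 \pi}{2 a^{2}},$$
so $\int_{0}^{\infty} \frac{5}{\left(a^{2} + t^{2}\right)^{2}} \, dt = \frac{5 \pi}{4 a^{3}}$.

Repeating — each differentiation of $1/(t^2+a^2)^j$ produces $-2ja/(t^2+a^2)^{j+1}$ — and dividing through by $-2ja$ at each step yields, after $3$ differentiations in total,
$$\int_{0}^{\infty} \frac{5}{\left(a^{2} + t^{2}\right)^{4}} \, dt = \frac{25 \pi}{32 a^{7}}.$$

Setting $a = \frac{7}{4}$:
$$I = \frac{12800 \pi}{823543}.$$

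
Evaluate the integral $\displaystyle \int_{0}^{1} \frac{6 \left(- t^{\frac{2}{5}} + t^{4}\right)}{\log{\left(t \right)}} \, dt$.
$\log{\left(\frac{244140625}{117649} \right)}$

Consider the one-parameter family: let $I(a) = \int_{0}^{1} \frac{6 \left(t^{4} - t^{a}\right)}{\log{\left(t \right)}} \, dt$.

Since $\dfrac{\partial}{\partial a}\,t^{a} = t^{a} \ln t$, the $\ln t$ in the denominator cancels and
$$\frac{dI}{da} = \int_{0}^{1} -6 t^{a} \, dt = -6 \left[\frac{t^{a+1}}{a+1}\right]_0^1 = - \frac{6}{a + 1}.$$

Integrating with respect to $a$ gives $I(a) = \log{\left(\frac{15625}{\left(a + 1\right)^{6}} \right)} + C$.

At $a = 4$ the integrand is identically $0$, so $I(4) = 0$. The closed form gives $0$, hence $C = 0$.

Setting $a = \frac{2}{5}$:
$$I = \log{\left(\frac{244140625}{117649} \right)}.$$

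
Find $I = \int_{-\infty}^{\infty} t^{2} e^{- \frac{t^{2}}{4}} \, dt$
$4 \sqrt{\pi}$

Consider the simpler parametrised integral
$$J(a) = \int_{-\infty}^{\infty} e^{- a t^{2}} \, dt = \frac{\sqrt{\pi}}{\sqrt{a}}.$$

Differentiating under the integral sign brings down a factor of $(-t^2)$:
$$\frac{dJ}{da} = \int_{-\infty}^{\infty} - t^{2} e^{- a t^{2}} \, dt = - \frac{\sqrt{\pi}}{2 a^{\frac{3}{2}}}.$$

The integral on the left is $-I$, so $I = \frac{\sqrt{\pi}}{2 a^{\frac{3}{2}}}$.

Setting $a = \frac{1}{4}$:
$$I = 4 \sqrt{\pi}.$$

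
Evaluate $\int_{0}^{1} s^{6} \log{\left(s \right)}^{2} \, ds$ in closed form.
$\frac{2}{343}$

Consider the simpler parametrised integral
$$J(a) = \int_{0}^{1} s^{a} \, ds = \frac{1}{a + 1}.$$

Differentiating under the integral sign brings down a factor of $\ln s$:
$$\frac{dJ}{da} = \int_{0}^{1} s^{a} \log{\left(s \right)} \, ds = - \frac{1}{\left(a + 1\right)^{2}}.$$

Repeating twice in total — each differentiation brings down another $\ln s$ — gives
$$\frac{d^{2}J}{da^{2}} = \int_{0}^{1} s^{a} \log{\left(s \right)}^{2} \, ds = \frac{2}{\left(a + 1\right)^{3}},$$
and the integrand here is exactly the target integrand, so $I = \frac{2}{\left(a + 1\right)^{3}}$.

Setting $a = 6$:
$$I = \frac{2}{343}.$$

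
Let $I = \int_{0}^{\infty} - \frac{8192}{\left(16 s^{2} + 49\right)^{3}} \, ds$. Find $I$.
$- \frac{384 \pi}{16807}$

Start from the standard arctangent integral
$$J(a) = \int_{0}^{\infty} - \frac{2}{a^{2} + s^{2}} \, ds = - \frac{\pi}{a}.$$

Differentiating under the integral sign with respect to $a$,
$$\frac{dJ}{da} = \int_{0}^{\infty} \frac{4 a}{\left(a^{2} + s^{2}\right)^{2}} \, ds = \frac{\pi}{a^{2}},$$
so $\int_{0}^{\infty} - \frac{2}{\left(a^{2} + s^{2}\right)^{2}} \, ds = - \frac{\pi}{2 a^{3}}$.

Repeating — each differentiation of $1/(s^2+a^2)^j$ produces $-2ja/(s^2+a^2)^{j+1}$ — and dividing through by $-2ja$ at each step yields, after $2$ differentiations in total,
$$\int_{0}^{\infty} - \frac{2}{\left(a^{2} + s^{2}\right)^{3}} \, ds = - \frac{3 \pi}{8 a^{5}}.$$

Setting $a = \frac{7}{4}$:
$$I = - \frac{384 \pi}{16807}.$$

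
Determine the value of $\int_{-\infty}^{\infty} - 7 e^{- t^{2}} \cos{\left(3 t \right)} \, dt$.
$- \frac{7 \sqrt{\pi}}{e^{\frac{9}{4}}}$

Treat the cosine frequency as a parameter and define $I(b) = \int_{-\infty}^{\infty} - 7 e^{- t^{2}} \cos{\left(b t \right)} \, dt$.

Differentiating under the integral sign,
$$I'(b) = \int_{-\infty}^{\infty} 7 t e^{- t^{2}} \sin{\left(b t \right)} \, dt.$$

Integrate $\int_{-\infty}^{\infty} t \sin(b t)\, e^{- t^{2}}\, dt$ by parts with $u = \sin(b t)$ and $dv = t\, e^{- t^{2}}\, dt$, giving $v = - \frac{e^{- t^{2}}}{2}$. The boundary term vanishes and
$$\int_{-\infty}^{\infty} t \sin(b t)\, e^{- t^{2}}\, dt = \frac{b}{2} \int_{-\infty}^{\infty} \cos(b t)\, e^{- t^{2}}\, dt,$$
so $I'(b) = - \frac{b}{2}\, I(b)$.

This is a separable first-order ODE; solving with the initial condition $I(0) = \int_{-\infty}^{\infty} - 7 e^{- t^{2}}\,dt = - 7 \sqrt{\pi}$ gives
$$I(b) = - 7 \sqrt{\pi} e^{- \frac{b^{2}}{4}}.$$

Setting $b = 3$:
$$I = - \frac{7 \sqrt{\pi}}{e^{\frac{9}{4}}}.$$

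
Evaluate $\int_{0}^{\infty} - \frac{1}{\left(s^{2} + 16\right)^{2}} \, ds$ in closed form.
$- \frac{\pi}{256}$

Start from the standard arctangent integral
$$J(a) = \int_{0}^{\infty} - \frac{1}{a^{2} + s^{2}} \, ds = - \frac{\pi}{2 a}.$$

Differentiating under the integral sign with respect to $a$,
$$\frac{dJ}{da} = \int_{0}^{\infty} \frac{2 a}{\left(a^{2} + s^{2}\right)^{2}} \, ds = \frac{\pi}{2 a^{2}},$$
so $\int_{0}^{\infty} - \frac{1}{\left(a^{2} + s^{2}\right)^{2}} \, ds = - \frac{\pi}{4 a^{3}}$.

Setting $a = 4$:
$$I = - \frac{\pi}{256}.$$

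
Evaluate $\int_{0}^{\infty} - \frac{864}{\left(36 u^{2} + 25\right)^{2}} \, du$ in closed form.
$- \frac{36 \pi}{125}$

Begin with the known result
$$J(a) = \int_{0}^{\infty} - \frac{2}{3 \left(a^{2} + u^{2}\right)} \, du = - \frac{\pi}{3 a}.$$

Differentiating under the integral sign with respect to $a$,
$$\frac{dJ}{da} = \int_{0}^{\infty} \frac{4 a}{3 \left(a^{2} + u^{2}\right)^{2}} \, du = \frac{\pi}{3 a^{2}},$$
so $\int_{0}^{\infty} - \frac{2}{3 \left(a^{2} + u^{2}\right)^{2}} \, du = - \frac{\pi}{6 a^{3}}$.

Setting $a = \frac{5}{6}$:
$$I = - \frac{36 \pi}{125}.$$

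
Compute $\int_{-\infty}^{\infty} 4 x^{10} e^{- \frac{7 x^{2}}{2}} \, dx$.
$\frac{540 \sqrt{14} \sqrt{\pi}}{16807}$

Start from the elementary integral
$$J(a) = \int_{-\infty}^{\infty} 4 e^{- a x^{2}} \, dx = \frac{4 \sqrt{\pi}}{\sqrt{a}}.$$

Differentiating under the integral sign brings down a factor of $(-x^2)$:
$$\frac{dJ}{da} = \int_{-\infty}^{\infty} - 4 x^{2} e^{- a x^{2}} \, dx = - \frac{2 \sqrt{\pi}}{a^{\frac{3}{2}}}.$$

Repeating $5$ times in total — each differentiation brings down another $(-x^2)$ — gives
$$\frac{d^{5}J}{da^{5}} = \int_{-\infty}^{\infty} - 4 x^{10} e^{- a x^{2}} \, dx = - \frac{945 \sqrt{\pi}}{8 a^{\frac{11}{2}}},$$
and the integrand here is $(-1)^{5}$ times the target integrand, so $I = (-1)^{5}\,\frac{d^{5}J}{da^{5}} = \frac{945 \sqrt{\pi}}{8 a^{\frac{11}{2}}}$.

Setting $a = \frac{7}{2}$:
$$I = \frac{540 \sqrt{14} \sqrt{\pi}}{16807}.$$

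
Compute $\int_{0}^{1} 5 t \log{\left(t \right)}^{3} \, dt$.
$- \frac{15}{8}$

Consider the simpler parametrised integral
$$J(a) = \int_{0}^{1} 5 t^{a} \, dt = \frac{5}{a + 1}.$$

Differentiating under the integral sign brings down a factor of $\ln t$:
$$\frac{dJ}{da} = \int_{0}^{1} 5 t^{a} \log{\left(t \right)} \, dt = - \frac{5}{\left(a + 1\right)^{2}}.$$

Repeating $3$ times in total — each differentiation brings down another $\ln t$ — gives
$$\frac{d^{3}J}{da^{3}} = \int_{0}^{1} 5 t^{a} \log{\left(t \right)}^{3} \, dt = - \frac{30}{\left(a + 1\right)^{4}},$$
and the integrand here is exactly the target integrand, so $I = - \frac{30}{\left(a + 1\right)^{4}}$.

Setting $a = 1$:
$$I = - \frac{15}{8}.$$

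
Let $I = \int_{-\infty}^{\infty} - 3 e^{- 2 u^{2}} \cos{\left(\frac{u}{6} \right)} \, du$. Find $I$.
$- \frac{3 \sqrt{2} \sqrt{\pi}}{2 e^{\frac{1}{288}}}$

Treat the cosine frequency as a parameter and define $I(b) = \int_{-\infty}^{\infty} - 3 e^{- 2 u^{2}} \cos{\left(b u \right)} \, du$.

Differentiating under the integral sign,
$$I'(b) = \int_{-\infty}^{\infty} 3 u e^{- 2 u^{2}} \sin{\left(b u \right)} \, du.$$

Integrate $\int_{-\infty}^{\infty} u \sin(b u)\, e^{- 2 u^{2}}\, du$ by parts with $w = \sin(b u)$ and $dv = u\, e^{- 2 u^{2}}\, du$, giving $v = - \frac{e^{- 2 u^{2}}}{4}$. The boundary term vanishes and
$$\int_{-\infty}^{\infty} u \sin(b u)\, e^{- 2 u^{2}}\, du = \frac{b}{4} \int_{-\infty}^{\infty} \cos(b u)\, e^{- 2 u^{2}}\, du,$$
so $I'(b) = - \frac{b}{4}\, I(b)$.

This is a separable first-order ODE; solving with the initial condition $I(0) = \int_{-\infty}^{\infty} - 3 e^{- 2 u^{2}}\,du = - \frac{3 \sqrt{2} \sqrt{\pi}}{2}$ gives
$$I(b) = - \frac{3 \sqrt{2} \sqrt{\pi} e^{- \frac{b^{2}}{8}}}{2}.$$

Setting $b = \frac{1}{6}$:
$$I = - \frac{3 \sqrt{2} \sqrt{\pi}}{2 e^{\frac{1}{288}}}.$$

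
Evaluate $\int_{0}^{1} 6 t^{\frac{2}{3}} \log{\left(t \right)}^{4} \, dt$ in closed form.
$\frac{34992}{3125}$

Consider the simpler parametrised integral
$$J(a) = \int_{0}^{1} 6 t^{a} \, dt = \frac{6}{a + 1}.$$

Differentiating under the integral sign brings down a factor of $\ln t$:
$$\frac{dJ}{da} = \int_{0}^{1} 6 t^{a} \log{\left(t \right)} \, dt = - \frac{6}{\left(a + 1\right)^{2}}.$$

Repeating $4$ times in total — each differentiation brings down another $\ln t$ — gives
$$\frac{d^{4}J}{da^{4}} = \int_{0}^{1} 6 t^{a} \log{\left(t \right)}^{4} \, dt = \frac{144}{\left(a + 1\right)^{5}},$$
and the integrand here is exactly the target integrand, so $I = \frac{144}{\left(a + 1\right)^{5}}$.

Setting $a = \frac{2}{3}$:
$$I = \frac{34992}{3125}.$$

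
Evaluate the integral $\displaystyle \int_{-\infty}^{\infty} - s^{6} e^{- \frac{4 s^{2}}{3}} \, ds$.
$- \frac{405 \sqrt{3} \sqrt{\pi}}{1024}$

Consider the simpler parametrised integral
$$J(a) = \int_{-\infty}^{\infty} - e^{- a s^{2}} \, ds = - \frac{\sqrt{\pi}}{\sqrt{a}}.$$

Differentiating under the integral sign brings down a factor of $(-s^2)$:
$$\frac{dJ}{da} = \int_{-\infty}^{\infty} s^{2} e^{- a s^{2}} \, ds = \frac{\sqrt{\pi}}{2 a^{\frac{3}{2}}}.$$

Repeating $3$ times in total — each differentiation brings down another $(-s^2)$ — gives
$$\frac{d^{3}J}{da^{3}} = \int_{-\infty}^{\infty} s^{6} e^{- a s^{2}} \, ds = \frac{15 \sqrt{\pi}}{8 a^{\frac{7}{2}}},$$
and the integrand here is $(-1)^{3}$ times the target integrand, so $I = (-1)^{3}\,\frac{d^{3}J}{da^{3}} = - \frac{15 \sqrt{\pi}}{8 a^{\frac{7}{2}}}$.

Setting $a = \frac{4}{3}$:
$$I = - \frac{405 \sqrt{3} \sqrt{\pi}}{1024}.$$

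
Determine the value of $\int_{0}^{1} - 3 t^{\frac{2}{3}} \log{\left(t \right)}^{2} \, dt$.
$- \frac{162}{125}$

Consider the simpler parametrised integral
$$J(a) = \int_{0}^{1} - 3 t^{a} \, dt = - \frac{3}{a + 1}.$$

Differentiating under the integral sign brings down a factor of $\ln t$:
$$\frac{dJ}{da} = \int_{0}^{1} - 3 t^{a} \log{\left(t \right)} \, dt = \frac{3}{\left(a + 1\right)^{2}}.$$

Repeating twice in total — each differentiation brings down another $\ln t$ — gives
$$\frac{d^{2}J}{da^{2}} = \int_{0}^{1} - 3 t^{a} \log{\left(t \right)}^{2} \, dt = - \frac{6}{\left(a + 1\right)^{3}},$$
and the integrand here is exactly the target integrand, so $I = - \frac{6}{\left(a + 1\right)^{3}}$.

Setting $a = \frac{2}{3}$:
$$I = - \frac{162}{125}.$$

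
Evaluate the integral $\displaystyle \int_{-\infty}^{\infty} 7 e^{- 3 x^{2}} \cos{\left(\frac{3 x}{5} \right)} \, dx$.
$\frac{7 \sqrt{3} \sqrt{\pi}}{3 e^{\frac{3}{100}}}$

Let $b$ denote the cosine frequency and define $I(b) = \int_{-\infty}^{\infty} 7 e^{- 3 x^{2}} \cos{\left(b x \right)} \, dx$.

Differentiating under the integral sign,
$$I'(b) = \int_{-\infty}^{\infty} - 7 x e^{- 3 x^{2}} \sin{\left(b x \right)} \, dx.$$

Integrate $\int_{-\infty}^{\infty} x \sin(b x)\, e^{- 3 x^{2}}\, dx$ by parts with $u = \sin(b x)$ and $dv = x\, e^{- 3 x^{2}}\, dx$, giving $v = - \frac{e^{- 3 x^{2}}}{6}$. The boundary term vanishes and
$$\int_{-\infty}^{\infty} x \sin(b x)\, e^{- 3 x^{2}}\, dx = \frac{b}{6} \int_{-\infty}^{\infty} \cos(b x)\, e^{- 3 x^{2}}\, dx,$$
so $I'(b) = - \frac{b}{6}\, I(b)$.

This is a separable first-order ODE; solving with the initial condition $I(0) = \int_{-\infty}^{\infty} 7 e^{- 3 x^{2}}\,dx = \frac{7 \sqrt{3} \sqrt{\pi}}{3}$ gives
$$I(b) = \frac{7 \sqrt{3} \sqrt{\pi} e^{- \frac{b^{2}}{12}}}{3}.$$

Setting $b = \frac{3}{5}$:
$$I = \frac{7 \sqrt{3} \sqrt{\pi}}{3 e^{\frac{3}{100}}}.$$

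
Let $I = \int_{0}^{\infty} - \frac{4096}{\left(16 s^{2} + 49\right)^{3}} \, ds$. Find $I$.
$- \frac{192 \pi}{16807}$

Begin with the known result
$$J(a) = \int_{0}^{\infty} - \frac{1}{a^{2} + s^{2}} \, ds = - \frac{\pi}{2 a}.$$

Differentiating under the integral sign with respect to $a$,
$$\frac{dJ}{da} = \int_{0}^{\infty} \frac{2 a}{\left(a^{2} + s^{2}\right)^{2}} \, ds = \frac{\pi}{2 a^{2}},$$
so $\int_{0}^{\infty} - \frac{1}{\left(a^{2} + s^{2}\right)^{2}} \, ds = - \frac{\pi}{4 a^{3}}$.

Repeating — each differentiation of $1/(s^2+a^2)^j$ produces $-2ja/(s^2+a^2)^{j+1}$ — and dividing through by $-2ja$ at each step yields, after $2$ differentiations in total,
$$\int_{0}^{\infty} - \frac{1}{\left(a^{2} + s^{2}\right)^{3}} \, ds = - \frac{3 \pi}{16 a^{5}}.$$

Setting $a = \frac{7}{4}$:
$$I = - \frac{192 \pi}{16807}.$$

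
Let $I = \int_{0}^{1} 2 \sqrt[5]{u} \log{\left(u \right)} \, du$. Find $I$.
$- \frac{25}{18}$

Start from the elementary integral
$$J(a) = \int_{0}^{1} 2 u^{a} \, du = \frac{2}{a + 1}.$$

Differentiating under the integral sign brings down a factor of $\ln u$:
$$\frac{dJ}{da} = \int_{0}^{1} 2 u^{a} \log{\left(u \right)} \, du = - \frac{2}{\left(a + 1\right)^{2}}.$$

The integral on the left is $I$, so $I = - \frac{2}{\left(a + 1\right)^{2}}$.

Setting $a = \frac{1}{5}$:
$$I = - \frac{25}{18}.$$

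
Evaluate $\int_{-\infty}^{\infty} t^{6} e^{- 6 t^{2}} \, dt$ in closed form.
$\frac{5 \sqrt{6} \sqrt{\pi}}{3456}$

Consider the simpler parametrised integral
$$J(a) = \int_{-\infty}^{\infty} e^{- a t^{2}} \, dt = \frac{\sqrt{\pi}}{\sqrt{a}}.$$

Differentiating under the integral sign brings down a factor of $(-t^2)$:
$$\frac{dJ}{da} = \int_{-\infty}^{\infty} - t^{2} e^{- a t^{2}} \, dt = - \frac{\sqrt{\pi}}{2 a^{\frac{3}{2}}}.$$

Repeating $3$ times in total — each differentiation brings down another $(-t^2)$ — gives
$$\frac{d^{3}J}{da^{3}} = \int_{-\infty}^{\infty} - t^{6} e^{- a t^{2}} \, dt = - \frac{15 \sqrt{\pi}}{8 a^{\frac{7}{2}}},$$
and the integrand here is $(-1)^{3}$ times the target integrand, so $I = (-1)^{3}\,\frac{d^{3}J}{da^{3}} = \frac{15 \sqrt{\pi}}{8 a^{\frac{7}{2}}}$.

Setting $a = 6$:
$$I = \frac{5 \sqrt{6} \sqrt{\pi}}{3456}.$$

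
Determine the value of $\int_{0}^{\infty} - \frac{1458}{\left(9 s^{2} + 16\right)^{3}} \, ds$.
$- \frac{729 \pi}{8192}$

Begin with the known result
$$J(a) = \int_{0}^{\infty} - \frac{2}{a^{2} + s^{2}} \, ds = - \frac{\pi}{a}.$$

Differentiating under the integral sign with respect to $a$,
$$\frac{dJ}{da} = \int_{0}^{\infty} \frac{4 a}{\left(a^{2} + s^{2}\right)^{2}} \, ds = \frac{\pi}{a^{2}},$$
so $\int_{0}^{\infty} - \frac{2}{\left(a^{2} + s^{2}\right)^{2}} \, ds = - \frac{\pi}{2 a^{3}}$.

Repeating — each differentiation of $1/(s^2+a^2)^j$ produces $-2ja/(s^2+a^2)^{j+1}$ — and dividing through by $-2ja$ at each step yields, after $2$ differentiations in total,
$$\int_{0}^{\infty} - \frac{2}{\left(a^{2} + s^{2}\right)^{3}} \, ds = - \frac{3 \pi}{8 a^{5}}.$$

Setting $a = \frac{4}{3}$:
$$I = - \frac{729 \pi}{8192}.$$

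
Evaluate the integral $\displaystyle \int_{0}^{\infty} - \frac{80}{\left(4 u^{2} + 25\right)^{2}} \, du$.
$- \frac{2 \pi}{25}$

Start from the standard arctangent integral
$$J(a) = \int_{0}^{\infty} - \frac{5}{a^{2} + u^{2}} \, du = - \frac{5 \pi}{2 a}.$$

Differentiating under the integral sign with respect to $a$,
$$\frac{dJ}{da} = \int_{0}^{\infty} \frac{10 a}{\left(a^{2} + u^{2}\right)^{2}} \, du = \frac{5 \pi}{2 a^{2}},$$
so $\int_{0}^{\infty} - \frac{5}{\left(a^{2} + u^{2}\right)^{2}} \, du = - \frac{5 \pi}{4 a^{3}}$.

Setting $a = \frac{5}{2}$:
$$I = - \frac{2 \pi}{25}.$$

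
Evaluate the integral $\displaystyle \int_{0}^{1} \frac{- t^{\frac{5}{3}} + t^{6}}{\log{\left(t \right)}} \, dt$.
$\log{\left(\frac{21}{8} \right)}$

Consider the one-parameter family: let $I(a) = \int_{0}^{1} \frac{- t^{\frac{5}{3}} + t^{a}}{\log{\left(t \right)}} \, dt$.

Since $\dfrac{\partial}{\partial a}\,t^{a} = t^{a} \ln t$, the $\ln t$ in the denominator cancels and
$$\frac{dI}{da} = \int_{0}^{1} t^{a} \, dt = \left[\frac{t^{a+1}}{a+1}\right]_0^1 = \frac{1}{a + 1}.$$

Integrating with respect to $a$ gives $I(a) = \log{\left(\frac{3 a}{8} + \frac{3}{8} \right)} + C$.

At $a = \frac{5}{3}$ the integrand is identically $0$, so $I(\frac{5}{3}) = 0$. The closed form gives $0$, hence $C = 0$.

Setting $a = 6$:
$$I = \log{\left(\frac{21}{8} \right)}.$$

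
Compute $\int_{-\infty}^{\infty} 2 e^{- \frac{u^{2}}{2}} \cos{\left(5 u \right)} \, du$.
$\frac{2 \sqrt{2} \sqrt{\pi}}{e^{\frac{25}{2}}}$

Let $b$ denote the cosine frequency and define $I(b) = \int_{-\infty}^{\infty} 2 e^{- \frac{u^{2}}{2}} \cos{\left(b u \right)} \, du$.

Differentiating under the integral sign,
$$I'(b) = \int_{-\infty}^{\infty} - 2 u e^{- \frac{u^{2}}{2}} \sin{\left(b u \right)} \, du.$$

Integrate $\int_{-\infty}^{\infty} u \sin(b u)\, e^{- \frac{u^{2}}{2}}\, du$ by parts with $w = \sin(b u)$ and $dv = u\, e^{- \frac{u^{2}}{2}}\, du$, giving $v = - e^{- \frac{u^{2}}{2}}$. The boundary term vanishes and
$$\int_{-\infty}^{\infty} u \sin(b u)\, e^{- \frac{u^{2}}{2}}\, du = b \int_{-\infty}^{\infty} \cos(b u)\, e^{- \frac{u^{2}}{2}}\, du,$$
so $I'(b) = - b\, I(b)$.

This is a separable first-order ODE; solving with the initial condition $I(0) = \int_{-\infty}^{\infty} 2 e^{- \frac{u^{2}}{2}}\,du = 2 \sqrt{2} \sqrt{\pi}$ gives
$$I(b) = 2 \sqrt{2} \sqrt{\pi} e^{- \frac{b^{2}}{2}}.$$

Setting $b = 5$:
$$I = \frac{2 \sqrt{2} \sqrt{\pi}}{e^{\frac{25}{2}}}.$$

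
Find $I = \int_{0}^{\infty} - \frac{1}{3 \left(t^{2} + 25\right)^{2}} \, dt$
$- \frac{\pi}{1500}$

Start from the standard arctangent integral
$$J(a) = \int_{0}^{\infty} - \frac{1}{3 \left(a^{2} + t^{2}\right)} \, dt = - \frac{\pi}{6 a}.$$

Differentiating under the integral sign with respect to $a$,
$$\frac{dJ}{da} = \int_{0}^{\infty} \frac{2 a}{3 \left(a^{2} + t^{2}\right)^{2}} \, dt = \frac{\pi}{6 a^{2}},$$
so $\int_{0}^{\infty} - \frac{1}{3 \left(a^{2} + t^{2}\right)^{2}} \, dt = - \frac{\pi}{12 a^{3}}$.

Setting $a = 5$:
$$I = - \frac{\pi}{1500}.$$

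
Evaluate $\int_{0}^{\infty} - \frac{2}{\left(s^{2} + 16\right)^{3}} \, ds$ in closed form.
$- \frac{3 \pi}{8192}$

Recall the elementary integral
$$J(a) = \int_{0}^{\infty} - \frac{2}{a^{2} + s^{2}} \, ds = - \frac{\pi}{a}.$$

Differentiating under the integral sign with respect to $a$,
$$\frac{dJ}{da} = \int_{0}^{\infty} \frac{4 a}{\left(a^{2} + s^{2}\right)^{2}} \, ds = \frac{\pi}{a^{2}},$$
so $\int_{0}^{\infty} - \frac{2}{\left(a^{2} + s^{2}\right)^{2}} \, ds = - \frac{\pi}{2 a^{3}}$.

Repeating — each differentiation of $1/(s^2+a^2)^j$ produces $-2ja/(s^2+a^2)^{j+1}$ — and dividing through by $-2ja$ at each step yields, after $2$ differentiations in total,
$$\int_{0}^{\infty} - \frac{2}{\left(a^{2} + s^{2}\right)^{3}} \, ds = - \frac{3 \pi}{8 a^{5}}.$$

Setting $a = 4$:
$$I = - \frac{3 \pi}{8192}.$$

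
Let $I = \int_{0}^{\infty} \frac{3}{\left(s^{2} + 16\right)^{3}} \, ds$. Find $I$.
$\frac{9 \pi}{16384}$

Begin with the known result
$$J(a) = \int_{0}^{\infty} \frac{3}{a^{2} + s^{2}} \, ds = \frac{3 \pi}{2 a}.$$

Differentiating under the integral sign with respect to $a$,
$$\frac{dJ}{da} = \int_{0}^{\infty} - \frac{6 a}{\left(a^{2} + s^{2}\right)^{2}} \, ds = - \frac{3 \pi}{2 a^{2}},$$
so $\int_{0}^{\infty} \frac{3}{\left(a^{2} + s^{2}\right)^{2}} \, ds = \frac{3 \pi}{4 a^{3}}$.

Repeating — each differentiation of $1/(s^2+a^2)^j$ produces $-2ja/(s^2+a^2)^{j+1}$ — and dividing through by $-2ja$ at each step yields, after $2$ differentiations in total,
$$\int_{0}^{\infty} \frac{3}{\left(a^{2} + s^{2}\right)^{3}} \, ds = \frac{9 \pi}{16 a^{5}}.$$

Setting $a = 4$:
$$I = \frac{9 \pi}{16384}.$$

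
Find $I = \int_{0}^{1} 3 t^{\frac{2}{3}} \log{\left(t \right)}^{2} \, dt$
$\frac{162}{125}$

Consider the simpler parametrised integral
$$J(a) = \int_{0}^{1} 3 t^{a} \, dt = \frac{3}{a + 1}.$$

Differentiating under the integral sign brings down a factor of $\ln t$:
$$\frac{dJ}{da} = \int_{0}^{1} 3 t^{a} \log{\left(t \right)} \, dt = - \frac{3}{\left(a + 1\right)^{2}}.$$

Repeating twice in total — each differentiation brings down another $\ln t$ — gives
$$\frac{d^{2}J}{da^{2}} = \int_{0}^{1} 3 t^{a} \log{\left(t \right)}^{2} \, dt = \frac{6}{\left(a + 1\right)^{3}},$$
and the integrand here is exactly the target integrand, so $I = \frac{6}{\left(a + 1\right)^{3}}$.

Setting $a = \frac{2}{3}$:
$$I = \frac{162}{125}.$$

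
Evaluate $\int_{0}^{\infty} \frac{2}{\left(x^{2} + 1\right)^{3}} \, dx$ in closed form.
$\frac{3 \pi}{8}$

Start from the standard arctangent integral
$$J(a) = \int_{0}^{\infty} \frac{2}{a^{2} + x^{2}} \, dx = \frac{\pi}{a}.$$

Differentiating under the integral sign with respect to $a$,
$$\frac{dJ}{da} = \int_{0}^{\infty} - \frac{4 a}{\left(a^{2} + x^{2}\right)^{2}} \, dx = - \frac{\pi}{a^{2}},$$
so $\int_{0}^{\infty} \frac{2}{\left(a^{2} + x^{2}\right)^{2}} \, dx = \frac{\pi}{2 a^{3}}$.

Repeating — each differentiation of $1/(x^2+a^2)^j$ produces $-2ja/(x^2+a^2)^{j+1}$ — and dividing through by $-2ja$ at each step yields, after $2$ differentiations in total,
$$\int_{0}^{\infty} \frac{2}{\left(a^{2} + x^{2}\right)^{3}} \, dx = \frac{3 \pi}{8 a^{5}}.$$

Setting $a = 1$:
$$I = \frac{3 \pi}{8}.$$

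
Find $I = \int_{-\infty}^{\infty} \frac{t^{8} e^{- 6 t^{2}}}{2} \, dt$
$\frac{35 \sqrt{6} \sqrt{\pi}}{82944}$

Consider the simpler parametrised integral
$$J(a) = \int_{-\infty}^{\infty} \frac{e^{- a t^{2}}}{2} \, dt = \frac{\sqrt{\pi}}{2 \sqrt{a}}.$$

Differentiating under the integral sign brings down a factor of $(-t^2)$:
$$\frac{dJ}{da} = \int_{-\infty}^{\infty} - \frac{t^{2} e^{- a t^{2}}}{2} \, dt = - \frac{\sqrt{\pi}}{4 a^{\frac{3}{2}}}.$$

Repeating $4$ times in total — each differentiation brings down another $(-t^2)$ — gives
$$\frac{d^{4}J}{da^{4}} = \int_{-\infty}^{\infty} \frac{t^{8} e^{- a t^{2}}}{2} \, dt = \frac{105 \sqrt{\pi}}{32 a^{\frac{9}{2}}},$$
and the integrand here is exactly the target integrand, so $I = \frac{105 \sqrt{\pi}}{32 a^{\frac{9}{2}}}$.

Setting $a = 6$:
$$I = \frac{35 \sqrt{6} \sqrt{\pi}}{82944}.$$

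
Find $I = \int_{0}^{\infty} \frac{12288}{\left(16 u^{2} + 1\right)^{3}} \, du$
$576 \pi$

Begin with the known result
$$J(a) = \int_{0}^{\infty} \frac{3}{a^{2} + u^{2}} \, du = \frac{3 \pi}{2 a}.$$

Differentiating under the integral sign with respect to $a$,
$$\frac{dJ}{da} = \int_{0}^{\infty} - \frac{6 a}{\left(a^{2} + u^{2}\right)^{2}} \, du = - \frac{3 \pi}{2 a^{2}},$$
so $\int_{0}^{\infty} \frac{3}{\left(a^{2} + u^{2}\right)^{2}} \, du = \frac{3 \pi}{4 a^{3}}$.

Repeating — each differentiation of $1/(u^2+a^2)^j$ produces $-2ja/(u^2+a^2)^{j+1}$ — and dividing through by $-2ja$ at each step yields, after $2$ differentiations in total,
$$\int_{0}^{\infty} \frac{3}{\left(a^{2} + u^{2}\right)^{3}} \, du = \frac{9 \pi}{16 a^{5}}.$$

Setting $a = \frac{1}{4}$:
$$I = 576 \pi.$$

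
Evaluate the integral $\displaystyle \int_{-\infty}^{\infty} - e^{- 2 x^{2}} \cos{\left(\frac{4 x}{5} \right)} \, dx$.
$- \frac{\sqrt{2} \sqrt{\pi}}{2 e^{\frac{2}{25}}}$

Treat the cosine frequency as a parameter and define $I(b) = \int_{-\infty}^{\infty} - e^{- 2 x^{2}} \cos{\left(b x \right)} \, dx$.

Differentiating under the integral sign,
$$I'(b) = \int_{-\infty}^{\infty} x e^{- 2 x^{2}} \sin{\left(b x \right)} \, dx.$$

Integrate $\int_{-\infty}^{\infty} x \sin(b x)\, e^{- 2 x^{2}}\, dx$ by parts with $u = \sin(b x)$ and $dv = x\, e^{- 2 x^{2}}\, dx$, giving $v = - \frac{e^{- 2 x^{2}}}{4}$. The boundary term vanishes and
$$\int_{-\infty}^{\infty} x \sin(b x)\, e^{- 2 x^{2}}\, dx = \frac{b}{4} \int_{-\infty}^{\infty} \cos(b x)\, e^{- 2 x^{2}}\, dx,$$
so $I'(b) = - \frac{b}{4}\, I(b)$.

This is a separable first-order ODE; solving with the initial condition $I(0) = \int_{-\infty}^{\infty} - e^{- 2 x^{2}}\,dx = - \frac{\sqrt{2} \sqrt{\pi}}{2}$ gives
$$I(b) = - \frac{\sqrt{2} \sqrt{\pi} e^{- \frac{b^{2}}{8}}}{2}.$$

Setting $b = \frac{4}{5}$:
$$I = - \frac{\sqrt{2} \sqrt{\pi}}{2 e^{\frac{2}{25}}}.$$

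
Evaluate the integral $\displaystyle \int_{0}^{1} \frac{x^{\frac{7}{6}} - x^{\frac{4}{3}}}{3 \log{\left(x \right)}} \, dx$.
$- \frac{\log{\left(14 \right)}}{3} + \frac{\log{\left(13 \right)}}{3}$

Introduce a parameter $a$ in the exponent: let $I(a) = \int_{0}^{1} \frac{x^{\frac{7}{6}} - x^{a}}{3 \log{\left(x \right)}} \, dx$.

Since $\dfrac{\partial}{\partial a}\,x^{a} = x^{a} \ln x$, the $\ln x$ in the denominator cancels and
$$\frac{dI}{da} = \int_{0}^{1} - \frac{1}{3} x^{a} \, dx = - \frac{1}{3} \left[\frac{x^{a+1}}{a+1}\right]_0^1 = - \frac{1}{3 a + 3}.$$

Integrating with respect to $a$ gives $I(a) = - \frac{\log{\left(a + 1 \right)}}{3} - \frac{\log{\left(6 \right)}}{3} + \frac{\log{\left(13 \right)}}{3} + C$.

At $a = \frac{7}{6}$ the integrand is identically $0$, so $I(\frac{7}{6}) = 0$. The closed form gives $0$, hence $C = 0$.

Setting $a = \frac{4}{3}$:
$$I = - \frac{\log{\left(14 \right)}}{3} + \frac{\log{\left(13 \right)}}{3}.$$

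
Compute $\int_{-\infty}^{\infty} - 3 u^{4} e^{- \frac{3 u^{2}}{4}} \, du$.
$- \frac{8 \sqrt{3} \sqrt{\pi}}{3}$

Begin with the known integral
$$J(a) = \int_{-\infty}^{\infty} - 3 e^{- a u^{2}} \, du = - \frac{3 \sqrt{\pi}}{\sqrt{a}}.$$

Differentiating under the integral sign brings down a factor of $(-u^2)$:
$$\frac{dJ}{da} = \int_{-\infty}^{\infty} 3 u^{2} e^{- a u^{2}} \, du = \frac{3 \sqrt{\pi}}{2 a^{\frac{3}{2}}}.$$

Repeating twice in total — each differentiation brings down another $(-u^2)$ — gives
$$\frac{d^{2}J}{da^{2}} = \int_{-\infty}^{\infty} - 3 u^{4} e^{- a u^{2}} \, du = - \frac{9 \sqrt{\pi}}{4 a^{\frac{5}{2}}},$$
and the integrand here is exactly the target integrand, so $I = - \frac{9 \sqrt{\pi}}{4 a^{\frac{5}{2}}}$.

Setting $a = \frac{3}{4}$:
$$I = - \frac{8 \sqrt{3} \sqrt{\pi}}{3}.$$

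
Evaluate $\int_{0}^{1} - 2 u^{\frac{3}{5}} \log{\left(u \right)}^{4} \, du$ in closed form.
$- \frac{9375}{2048}$

Consider the simpler parametrised integral
$$J(a) = \int_{0}^{1} - 2 u^{a} \, du = - \frac{2}{a + 1}.$$

Differentiating under the integral sign brings down a factor of $\ln u$:
$$\frac{dJ}{da} = \int_{0}^{1} - 2 u^{a} \log{\left(u \right)} \, du = \frac{2}{\left(a + 1\right)^{2}}.$$

Repeating $4$ times in total — each differentiation brings down another $\ln u$ — gives
$$\frac{d^{4}J}{da^{4}} = \int_{0}^{1} - 2 u^{a} \log{\left(u \right)}^{4} \, du = - \frac{48}{\left(a + 1\right)^{5}},$$
and the integrand here is exactly the target integrand, so $I = - \frac{48}{\left(a + 1\right)^{5}}$.

Setting $a = \frac{3}{5}$:
$$I = - \frac{9375}{2048}.$$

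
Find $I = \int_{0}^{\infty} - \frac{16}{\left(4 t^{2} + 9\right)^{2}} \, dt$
$- \frac{2 \pi}{27}$

Recall the elementary integral
$$J(a) = \int_{0}^{\infty} - \frac{1}{a^{2} + t^{2}} \, dt = - \frac{\pi}{2 a}.$$

Differentiating under the integral sign with respect to $a$,
$$\frac{dJ}{da} = \int_{0}^{\infty} \frac{2 a}{\left(a^{2} + t^{2}\right)^{2}} \, dt = \frac{\pi}{2 a^{2}},$$
so $\int_{0}^{\infty} - \frac{1}{\left(a^{2} + t^{2}\right)^{2}} \, dt = - \frac{\pi}{4 a^{3}}$.

Setting $a = \frac{3}{2}$:
$$I = - \frac{2 \pi}{27}.$$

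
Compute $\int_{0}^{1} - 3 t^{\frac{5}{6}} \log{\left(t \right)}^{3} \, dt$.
$\frac{23328}{14641}$

Begin with the known integral
$$J(a) = \int_{0}^{1} - 3 t^{a} \, dt = - \frac{3}{a + 1}.$$

Differentiating under the integral sign brings down a factor of $\ln t$:
$$\frac{dJ}{da} = \int_{0}^{1} - 3 t^{a} \log{\left(t \right)} \, dt = \frac{3}{\left(a + 1\right)^{2}}.$$

Repeating $3$ times in total — each differentiation brings down another $\ln t$ — gives
$$\frac{d^{3}J}{da^{3}} = \int_{0}^{1} - 3 t^{a} \log{\left(t \right)}^{3} \, dt = \frac{18}{\left(a + 1\right)^{4}},$$
and the integrand here is exactly the target integrand, so $I = \frac{18}{\left(a + 1\right)^{4}}$.

Setting $a = \frac{5}{6}$:
$$I = \frac{23328}{14641}.$$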